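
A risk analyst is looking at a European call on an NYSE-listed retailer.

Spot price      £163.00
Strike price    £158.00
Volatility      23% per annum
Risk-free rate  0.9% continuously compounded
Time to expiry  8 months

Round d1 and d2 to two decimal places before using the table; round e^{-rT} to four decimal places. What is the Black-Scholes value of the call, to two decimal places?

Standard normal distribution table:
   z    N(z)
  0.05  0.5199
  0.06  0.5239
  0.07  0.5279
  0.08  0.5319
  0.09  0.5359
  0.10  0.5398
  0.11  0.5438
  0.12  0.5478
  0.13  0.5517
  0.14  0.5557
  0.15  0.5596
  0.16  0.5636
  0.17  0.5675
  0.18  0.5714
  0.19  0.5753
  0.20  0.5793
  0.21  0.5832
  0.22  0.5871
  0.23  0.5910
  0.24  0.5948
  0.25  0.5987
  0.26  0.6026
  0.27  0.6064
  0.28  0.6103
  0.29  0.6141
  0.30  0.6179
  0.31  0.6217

σ√T = 0.23·√0.6667 = 0.1878
ln(S/K) + (r + σ²/2)T = ln(163/158) + (0.009 + 0.23²/2)·0.6667 = 0.0312 + 0.0236 = 0.0548
d₁ = 0.0548 / 0.1878 = 0.2917 → 0.29
d₂ = d₁ − σ√T = 0.2917 − 0.1878 = 0.1040 → 0.10
exp(−rT) = exp(−0.009·0.6667) = 0.9940
N(d₁) = N(0.29) = 0.6141;  N(d₂) = N(0.10) = 0.5398
C = 163·0.6141 − 158·0.9940·0.5398 = 100.0983 − 84.7767 = 15.3216

£15.32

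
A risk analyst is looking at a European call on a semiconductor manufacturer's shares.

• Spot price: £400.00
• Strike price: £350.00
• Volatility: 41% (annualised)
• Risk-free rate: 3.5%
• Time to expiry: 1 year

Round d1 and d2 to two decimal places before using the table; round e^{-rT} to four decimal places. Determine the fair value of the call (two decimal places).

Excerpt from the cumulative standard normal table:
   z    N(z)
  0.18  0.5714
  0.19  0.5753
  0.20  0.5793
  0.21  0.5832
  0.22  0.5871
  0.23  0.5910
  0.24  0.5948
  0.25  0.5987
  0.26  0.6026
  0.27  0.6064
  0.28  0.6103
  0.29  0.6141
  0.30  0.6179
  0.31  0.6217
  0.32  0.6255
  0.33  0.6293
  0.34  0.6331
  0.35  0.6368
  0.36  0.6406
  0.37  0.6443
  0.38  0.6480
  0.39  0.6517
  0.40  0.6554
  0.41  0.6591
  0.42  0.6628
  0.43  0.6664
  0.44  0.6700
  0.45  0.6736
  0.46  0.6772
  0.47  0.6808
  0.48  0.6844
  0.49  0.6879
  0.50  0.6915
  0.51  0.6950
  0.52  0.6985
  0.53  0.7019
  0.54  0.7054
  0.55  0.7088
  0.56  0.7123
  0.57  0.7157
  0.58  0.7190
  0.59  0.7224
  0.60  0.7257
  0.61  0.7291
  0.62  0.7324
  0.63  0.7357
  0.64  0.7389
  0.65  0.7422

£95.86

σ√T = 0.41 × 1.0000 = 0.4100
ln(S/K) + (r + σ²/2)T = ln(400/350) + (0.035 + 0.41²/2)·1 = 0.1335 + 0.1190 = 0.2526
d₁ = 0.2526 / 0.4100 = 0.6161 which rounds to 0.62
d₂ = d₁ − σ√T = 0.6161 − 0.4100 = 0.2061 which rounds to 0.21
e^(−rT) = e^(−0.035·1) = 0.9656
C = 400·N(0.62) − 350·0.9656·N(0.21) = 400·0.7324 − 350·0.9656·0.5832 = 292.9600 − 197.0983 = 95.8617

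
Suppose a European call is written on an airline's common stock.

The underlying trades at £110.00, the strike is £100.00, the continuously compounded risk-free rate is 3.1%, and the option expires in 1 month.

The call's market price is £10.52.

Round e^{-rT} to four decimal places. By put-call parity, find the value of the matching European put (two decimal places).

e^(−rT) = e^(−0.031·0.08333) = 0.9974
Put-call parity: C − P = S − K·e^(−rT) = 110 − 100·0.9974 = 110 − 99.7400 = 10.2600
P = C − (C − P) = 10.52 − (10.2600) = 0.2600

£0.26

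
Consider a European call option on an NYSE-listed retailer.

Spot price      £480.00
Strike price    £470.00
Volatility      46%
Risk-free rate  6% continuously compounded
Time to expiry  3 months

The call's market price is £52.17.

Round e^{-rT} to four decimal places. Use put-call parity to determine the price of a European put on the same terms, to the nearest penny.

£35.17

e^(−rT) = e^(−0.06·0.25) = 0.9851
Put-call parity: C − P = S − K·e^(−rT) = 480 − 470·0.9851 = 480 − 462.9970 = 17.0030
P = C − (C − P) = 52.17 − (17.0030) = 35.1670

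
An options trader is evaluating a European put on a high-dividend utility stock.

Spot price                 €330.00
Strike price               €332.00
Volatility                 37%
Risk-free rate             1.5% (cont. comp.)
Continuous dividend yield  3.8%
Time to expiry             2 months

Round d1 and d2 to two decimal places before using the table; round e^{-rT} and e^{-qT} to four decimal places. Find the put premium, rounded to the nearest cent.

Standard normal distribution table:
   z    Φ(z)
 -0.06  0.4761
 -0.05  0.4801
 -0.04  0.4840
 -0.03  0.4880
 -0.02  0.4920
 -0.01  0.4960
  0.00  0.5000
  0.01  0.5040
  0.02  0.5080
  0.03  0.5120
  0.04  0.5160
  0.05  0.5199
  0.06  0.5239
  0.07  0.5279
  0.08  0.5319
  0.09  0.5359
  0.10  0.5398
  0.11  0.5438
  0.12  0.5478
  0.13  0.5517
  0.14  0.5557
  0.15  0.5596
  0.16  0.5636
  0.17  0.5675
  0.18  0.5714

σ√T = 0.37 × 0.4082 = 0.1511
d₁ = [ln(330/332) + (0.015 − 0.038 + ½·0.37²)·0.1667] / (σ√T) = (-0.0060 + 0.0076) / 0.1511 = 0.0101 ⇒ 0.01
d₂ = 0.0101 − 0.1511 = -0.1409 ⇒ -0.14
e^(−qT) = e^(−0.038·0.1667) = 0.9937;  e^(−rT) = e^(−0.015·0.1667) = 0.9975
P = 332·0.9975·N(0.14) − 330·0.9937·N(-0.01) = 332·0.9975·0.5557 − 330·0.9937·0.4960 = 184.0312 − 162.6488 = 21.3824

€21.38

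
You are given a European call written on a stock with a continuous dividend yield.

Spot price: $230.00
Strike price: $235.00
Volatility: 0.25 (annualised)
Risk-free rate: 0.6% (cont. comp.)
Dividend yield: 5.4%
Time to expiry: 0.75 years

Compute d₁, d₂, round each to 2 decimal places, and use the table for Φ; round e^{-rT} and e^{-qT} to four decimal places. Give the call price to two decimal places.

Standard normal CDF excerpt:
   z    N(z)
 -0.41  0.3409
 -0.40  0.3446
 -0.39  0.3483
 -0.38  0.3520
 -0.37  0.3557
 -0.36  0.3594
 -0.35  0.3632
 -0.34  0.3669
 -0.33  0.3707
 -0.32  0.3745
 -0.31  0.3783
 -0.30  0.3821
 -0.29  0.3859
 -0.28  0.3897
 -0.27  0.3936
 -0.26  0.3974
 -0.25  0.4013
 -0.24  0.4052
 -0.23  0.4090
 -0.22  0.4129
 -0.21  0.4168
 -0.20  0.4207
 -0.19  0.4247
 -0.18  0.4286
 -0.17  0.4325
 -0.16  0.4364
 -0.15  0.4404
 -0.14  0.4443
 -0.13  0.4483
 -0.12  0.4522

σ√T = 0.25·√0.75 = 0.2165
d₁ = [ln(230/235) + (0.006 − 0.054 + 0.25²/2)·0.75] / 0.2165 = [-0.0215 − 0.0126] / 0.2165 = -0.1574 which rounds to -0.16
d₂ = d₁ − σ√T = -0.1574 − 0.2165 = -0.3739 which rounds to -0.37
e^(−qT) = e^(−0.054·0.75) = 0.9603;  e^(−rT) = e^(−0.006·0.75) = 0.9955
C = 230·0.9603·N(-0.16) − 235·0.9955·N(-0.37) = 230·0.9603·0.4364 − 235·0.9955·0.3557 = 96.3872 − 83.2133 = 13.1739

$13.17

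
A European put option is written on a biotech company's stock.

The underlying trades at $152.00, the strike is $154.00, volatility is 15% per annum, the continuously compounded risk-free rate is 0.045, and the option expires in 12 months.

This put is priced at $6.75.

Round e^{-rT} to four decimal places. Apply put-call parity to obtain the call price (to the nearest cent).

$11.53

exp(−rT) = exp(−0.045·1) = 0.9560
Put-call parity: C − P = S − K·e^(−rT) = 152 − 154·0.9560 = 152 − 147.2240 = 4.7760
C = P + (C − P) = 6.75 + (4.7760) = 11.5260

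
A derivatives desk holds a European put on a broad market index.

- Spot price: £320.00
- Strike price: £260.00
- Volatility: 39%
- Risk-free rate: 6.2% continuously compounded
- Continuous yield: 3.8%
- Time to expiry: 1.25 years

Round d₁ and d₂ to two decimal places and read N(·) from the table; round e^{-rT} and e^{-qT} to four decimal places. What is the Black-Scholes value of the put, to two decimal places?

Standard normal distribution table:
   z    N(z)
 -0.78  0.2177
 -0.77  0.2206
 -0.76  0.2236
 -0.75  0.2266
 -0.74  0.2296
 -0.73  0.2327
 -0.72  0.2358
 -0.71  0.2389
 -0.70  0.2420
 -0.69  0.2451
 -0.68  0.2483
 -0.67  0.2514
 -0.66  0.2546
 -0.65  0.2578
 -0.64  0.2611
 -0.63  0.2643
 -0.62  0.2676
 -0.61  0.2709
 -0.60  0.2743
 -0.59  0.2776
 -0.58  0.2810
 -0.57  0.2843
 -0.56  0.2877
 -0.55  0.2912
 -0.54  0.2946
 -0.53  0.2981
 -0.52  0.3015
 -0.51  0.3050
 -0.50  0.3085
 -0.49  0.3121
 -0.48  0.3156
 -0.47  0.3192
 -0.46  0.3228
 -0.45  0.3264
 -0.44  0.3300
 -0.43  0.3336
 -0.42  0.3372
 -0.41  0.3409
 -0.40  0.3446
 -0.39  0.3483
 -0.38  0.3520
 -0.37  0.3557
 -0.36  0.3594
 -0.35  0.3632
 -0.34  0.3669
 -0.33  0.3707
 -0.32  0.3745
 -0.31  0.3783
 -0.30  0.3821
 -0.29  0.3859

σ√T = 0.39·√1.25 = 0.4360
d₁ = [ln(320/260) + (0.062 − 0.038 + ½·0.39²)·1.25] / (σ√T) = (0.2076 + 0.1251) / 0.4360 = 0.7630 which rounds to 0.76
d₂ = 0.7630 − 0.4360 = 0.3270 which rounds to 0.33
e^(−qT) = e^(−0.038·1.25) = 0.9536;  e^(−rT) = e^(−0.062·1.25) = 0.9254
N(−d₂) = N(-0.33) = 0.3707;  N(−d₁) = N(-0.76) = 0.2236
P = 260·0.9254·0.3707 − 320·0.9536·0.2236 = 89.1919 − 68.2320 = 20.9599

£20.96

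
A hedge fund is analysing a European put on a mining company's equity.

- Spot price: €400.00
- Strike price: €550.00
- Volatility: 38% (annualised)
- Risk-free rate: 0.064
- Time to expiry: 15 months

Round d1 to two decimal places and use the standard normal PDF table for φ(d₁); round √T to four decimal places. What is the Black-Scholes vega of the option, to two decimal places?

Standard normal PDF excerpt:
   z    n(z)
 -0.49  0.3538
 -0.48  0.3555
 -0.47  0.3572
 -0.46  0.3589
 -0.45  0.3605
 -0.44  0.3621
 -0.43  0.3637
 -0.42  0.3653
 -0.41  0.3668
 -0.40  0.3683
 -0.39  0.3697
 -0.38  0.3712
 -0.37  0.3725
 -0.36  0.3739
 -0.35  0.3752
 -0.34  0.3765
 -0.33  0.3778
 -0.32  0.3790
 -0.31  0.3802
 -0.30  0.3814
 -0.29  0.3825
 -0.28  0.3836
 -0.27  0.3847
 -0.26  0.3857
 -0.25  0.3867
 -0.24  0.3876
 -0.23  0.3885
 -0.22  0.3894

167.79

T = 1.25;  σ√T = 0.4249
d₁ = [ln(400/550) + (0.064 + 0.38²/2)·1.25] / 0.4249 = [-0.3185 + 0.1702] / 0.4249 = -0.3488 ⇒ -0.35
√T = √1.25 = 1.1180
φ(d₁) = φ(-0.35) = 0.3752
vega = S·φ(d₁)·√T = 400·0.3752·1.1180 = 167.7894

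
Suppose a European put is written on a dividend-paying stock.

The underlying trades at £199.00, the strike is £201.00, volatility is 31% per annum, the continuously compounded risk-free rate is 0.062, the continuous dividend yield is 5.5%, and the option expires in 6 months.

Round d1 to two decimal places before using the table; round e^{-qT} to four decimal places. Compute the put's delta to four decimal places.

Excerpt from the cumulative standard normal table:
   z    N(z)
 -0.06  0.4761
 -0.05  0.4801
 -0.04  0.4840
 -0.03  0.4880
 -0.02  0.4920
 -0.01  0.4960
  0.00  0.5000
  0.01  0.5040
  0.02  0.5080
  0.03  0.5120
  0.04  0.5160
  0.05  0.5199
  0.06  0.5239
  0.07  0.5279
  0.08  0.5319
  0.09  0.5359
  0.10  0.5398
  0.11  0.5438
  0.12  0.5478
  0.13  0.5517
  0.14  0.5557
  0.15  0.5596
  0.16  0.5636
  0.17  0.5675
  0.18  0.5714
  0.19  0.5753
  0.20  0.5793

T = 0.5;  σ√T = 0.2192
d₁ = [ln(199/201) + (0.062 − 0.055 + 0.31²/2)·0.5] / 0.2192 = [-0.0100 + 0.0275] / 0.2192 = 0.0799 which rounds to 0.08
N(d₁) = N(0.08) = 0.5319
Δ_put = e^(−qT)·(N(d₁) − 1) = 0.9729·(0.5319 − 1) = -0.4554

-0.4554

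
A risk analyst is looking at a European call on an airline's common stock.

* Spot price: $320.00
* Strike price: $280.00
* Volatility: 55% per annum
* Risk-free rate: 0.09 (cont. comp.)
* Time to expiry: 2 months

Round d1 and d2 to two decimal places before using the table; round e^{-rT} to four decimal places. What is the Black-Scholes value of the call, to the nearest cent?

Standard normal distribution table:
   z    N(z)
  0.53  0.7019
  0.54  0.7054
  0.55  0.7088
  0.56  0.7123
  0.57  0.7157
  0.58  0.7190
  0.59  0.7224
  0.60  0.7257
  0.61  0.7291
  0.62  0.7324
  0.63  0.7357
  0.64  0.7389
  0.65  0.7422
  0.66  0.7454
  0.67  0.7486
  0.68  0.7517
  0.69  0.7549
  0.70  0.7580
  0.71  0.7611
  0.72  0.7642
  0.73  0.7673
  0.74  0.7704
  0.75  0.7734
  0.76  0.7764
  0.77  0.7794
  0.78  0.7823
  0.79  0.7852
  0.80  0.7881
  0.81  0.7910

$53.90

σ√T = 0.55 × 0.4082 = 0.2245
d₁ = [ln(320/280) + (0.09 + 0.55²/2)·0.1667] / 0.2245 = [0.1335 + 0.0402] / 0.2245 = 0.7738 ⇒ 0.77
d₂ = d₁ − σ√T = 0.7738 − 0.2245 = 0.5492 ⇒ 0.55
e^(−rT) = e^(−0.09·0.1667) = 0.9851
N(d₁) = N(0.77) = 0.7794;  N(d₂) = N(0.55) = 0.7088
C = 320·0.7794 − 280·0.9851·0.7088 = 249.4080 − 195.5069 = 53.9011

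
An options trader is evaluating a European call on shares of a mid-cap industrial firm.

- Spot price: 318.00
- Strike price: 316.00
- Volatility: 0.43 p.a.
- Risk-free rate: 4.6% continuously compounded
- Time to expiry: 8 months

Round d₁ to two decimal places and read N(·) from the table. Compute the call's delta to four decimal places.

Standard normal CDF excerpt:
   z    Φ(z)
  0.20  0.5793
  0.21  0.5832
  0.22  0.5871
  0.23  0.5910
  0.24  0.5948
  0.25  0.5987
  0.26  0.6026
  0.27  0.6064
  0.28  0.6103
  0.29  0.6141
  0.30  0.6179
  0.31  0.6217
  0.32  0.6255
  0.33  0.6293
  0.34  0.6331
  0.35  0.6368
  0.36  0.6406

0.6103

σ√T = 0.43 × 0.8165 = 0.3511
d₁ = [ln(318/316) + (0.046 + ½·0.43²)·0.6667] / (σ√T) = (0.0063 + 0.0923) / 0.3511 = 0.2809 ⇒ 0.28
N(d₁) = N(0.28) = 0.6103
Δ_call = N(d₁) = 0.6103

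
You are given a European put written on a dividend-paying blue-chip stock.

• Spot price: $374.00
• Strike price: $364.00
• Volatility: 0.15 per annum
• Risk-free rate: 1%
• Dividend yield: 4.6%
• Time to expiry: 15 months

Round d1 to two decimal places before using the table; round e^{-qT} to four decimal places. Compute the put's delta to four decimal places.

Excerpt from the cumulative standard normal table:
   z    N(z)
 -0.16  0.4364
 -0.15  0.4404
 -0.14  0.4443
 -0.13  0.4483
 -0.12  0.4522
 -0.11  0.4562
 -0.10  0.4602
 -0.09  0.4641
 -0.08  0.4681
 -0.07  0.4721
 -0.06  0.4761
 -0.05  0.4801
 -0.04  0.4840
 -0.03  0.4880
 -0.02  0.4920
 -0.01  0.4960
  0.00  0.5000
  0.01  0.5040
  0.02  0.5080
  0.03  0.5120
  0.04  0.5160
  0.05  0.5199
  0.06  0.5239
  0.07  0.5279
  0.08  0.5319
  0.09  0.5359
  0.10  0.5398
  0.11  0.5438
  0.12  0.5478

σ√T = 0.15 × 1.1180 = 0.1677
ln(S/K) + (r − q + σ²/2)T = ln(374/364) + (0.01 − 0.046 + 0.15²/2)·1.25 = 0.0271 − 0.0309 = -0.0038
d₁ = -0.0038 / 0.1677 = -0.0229 ≈ -0.02
N(d₁) = N(-0.02) = 0.4920
Δ_put = e^(−qT)·(N(d₁) − 1) = 0.9441·(0.4920 − 1) = -0.4796

-0.4796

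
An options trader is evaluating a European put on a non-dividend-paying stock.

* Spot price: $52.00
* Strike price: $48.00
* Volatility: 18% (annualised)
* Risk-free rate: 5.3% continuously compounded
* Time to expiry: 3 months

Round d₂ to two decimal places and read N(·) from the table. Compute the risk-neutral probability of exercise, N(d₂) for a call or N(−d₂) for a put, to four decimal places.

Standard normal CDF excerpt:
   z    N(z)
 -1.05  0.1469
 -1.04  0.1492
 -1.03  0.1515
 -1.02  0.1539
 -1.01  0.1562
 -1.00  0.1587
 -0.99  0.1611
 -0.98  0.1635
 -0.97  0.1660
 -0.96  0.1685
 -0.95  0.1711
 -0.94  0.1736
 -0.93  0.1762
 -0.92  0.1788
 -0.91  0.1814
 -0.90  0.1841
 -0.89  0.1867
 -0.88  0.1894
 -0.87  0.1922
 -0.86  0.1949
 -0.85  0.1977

σ√T = 0.18·√0.25 = 0.0900
d₁ = [ln(52/48) + (0.053 + ½·0.18²)·0.25] / (σ√T) = (0.0800 + 0.0173) / 0.0900 = 1.0816 ≈ 1.08
d₂ = 1.0816 − 0.0900 = 0.9916 ≈ 0.99
Risk-neutral Pr[S_T < K] = N(−d₂) = N(-0.99) = 0.1611

0.1611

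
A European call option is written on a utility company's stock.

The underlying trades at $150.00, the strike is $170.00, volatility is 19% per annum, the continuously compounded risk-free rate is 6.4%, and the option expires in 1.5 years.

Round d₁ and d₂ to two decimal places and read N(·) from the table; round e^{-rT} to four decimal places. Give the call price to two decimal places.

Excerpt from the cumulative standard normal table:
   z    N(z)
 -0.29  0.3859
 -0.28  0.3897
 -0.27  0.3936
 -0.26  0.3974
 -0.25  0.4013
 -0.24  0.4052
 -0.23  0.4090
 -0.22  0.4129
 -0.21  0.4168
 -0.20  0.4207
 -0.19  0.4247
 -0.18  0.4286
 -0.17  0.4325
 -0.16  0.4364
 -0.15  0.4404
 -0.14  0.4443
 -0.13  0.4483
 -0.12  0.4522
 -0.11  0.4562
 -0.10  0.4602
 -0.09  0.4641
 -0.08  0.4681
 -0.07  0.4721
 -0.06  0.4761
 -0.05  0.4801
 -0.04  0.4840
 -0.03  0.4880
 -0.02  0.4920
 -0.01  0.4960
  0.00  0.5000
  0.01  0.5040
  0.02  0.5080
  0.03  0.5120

$11.82

T = 1.5;  σ√T = 0.2327
ln(S/K) + (r + σ²/2)T = ln(150/170) + (0.064 + 0.19²/2)·1.5 = -0.1252 + 0.1231 = -0.0021
d₁ = -0.0021 / 0.2327 = -0.0090 → -0.01
d₂ = d₁ − σ√T = -0.0090 − 0.2327 = -0.2417 → -0.24
e^(−rT) = e^(−0.064·1.5) = 0.9085
C = 150·N(-0.01) − 170·0.9085·N(-0.24) = 150·0.4960 − 170·0.9085·0.4052 = 74.4000 − 62.5811 = 11.8189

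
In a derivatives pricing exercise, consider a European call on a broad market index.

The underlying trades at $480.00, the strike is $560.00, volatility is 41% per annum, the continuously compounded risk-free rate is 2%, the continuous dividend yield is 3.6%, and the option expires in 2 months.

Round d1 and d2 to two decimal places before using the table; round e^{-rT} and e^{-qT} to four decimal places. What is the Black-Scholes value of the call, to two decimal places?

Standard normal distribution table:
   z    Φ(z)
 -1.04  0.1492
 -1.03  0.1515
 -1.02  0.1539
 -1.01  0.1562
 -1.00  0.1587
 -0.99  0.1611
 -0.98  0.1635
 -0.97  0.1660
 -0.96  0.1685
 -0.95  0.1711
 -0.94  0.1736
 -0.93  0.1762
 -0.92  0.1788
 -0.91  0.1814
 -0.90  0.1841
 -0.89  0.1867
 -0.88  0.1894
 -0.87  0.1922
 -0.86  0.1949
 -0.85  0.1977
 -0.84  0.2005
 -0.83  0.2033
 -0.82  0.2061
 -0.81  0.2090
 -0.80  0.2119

$8.43

σ√T = 0.41·√0.1667 = 0.1674
d₁ = [ln(480/560) + (0.02 − 0.036 + ½·0.41²)·0.1667] / (σ√T) = (-0.1542 + 0.0113) / 0.1674 = -0.8532 → -0.85
d₂ = -0.8532 − 0.1674 = -1.0206 → -1.02
exp(−qT) = exp(−0.036·0.1667) = 0.9940;  exp(−rT) = exp(−0.02·0.1667) = 0.9967
N(d₁) = N(-0.85) = 0.1977;  N(d₂) = N(-1.02) = 0.1539
C = 480·0.9940·0.1977 − 560·0.9967·0.1539 = 94.3266 − 85.8996 = 8.4270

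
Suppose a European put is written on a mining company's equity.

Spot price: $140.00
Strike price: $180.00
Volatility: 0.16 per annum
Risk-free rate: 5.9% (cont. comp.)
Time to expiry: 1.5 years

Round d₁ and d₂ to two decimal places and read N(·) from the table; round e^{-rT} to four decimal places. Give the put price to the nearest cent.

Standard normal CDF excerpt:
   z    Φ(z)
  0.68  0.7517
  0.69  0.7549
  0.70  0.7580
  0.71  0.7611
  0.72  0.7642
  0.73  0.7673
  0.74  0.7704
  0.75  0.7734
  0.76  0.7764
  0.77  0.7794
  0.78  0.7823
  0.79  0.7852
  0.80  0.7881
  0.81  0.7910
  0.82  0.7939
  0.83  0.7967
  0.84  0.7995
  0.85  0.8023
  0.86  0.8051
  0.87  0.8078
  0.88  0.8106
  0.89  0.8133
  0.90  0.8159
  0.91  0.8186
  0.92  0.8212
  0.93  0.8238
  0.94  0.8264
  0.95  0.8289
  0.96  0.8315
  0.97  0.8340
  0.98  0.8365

$28.30

σ√T = 0.16·√1.5 = 0.1960
d₁ = [ln(140/180) + (0.059 + 0.16²/2)·1.5] / 0.1960 = [-0.2513 + 0.1077] / 0.1960 = -0.7329 ⇒ -0.73
d₂ = d₁ − σ√T = -0.7329 − 0.1960 = -0.9288 ⇒ -0.93
e^(−rT) = e^(−0.059·1.5) = 0.9153
N(−d₂) = N(0.93) = 0.8238;  N(−d₁) = N(0.73) = 0.7673
P = 180·0.9153·0.8238 − 140·0.7673 = 135.7243 − 107.4220 = 28.3023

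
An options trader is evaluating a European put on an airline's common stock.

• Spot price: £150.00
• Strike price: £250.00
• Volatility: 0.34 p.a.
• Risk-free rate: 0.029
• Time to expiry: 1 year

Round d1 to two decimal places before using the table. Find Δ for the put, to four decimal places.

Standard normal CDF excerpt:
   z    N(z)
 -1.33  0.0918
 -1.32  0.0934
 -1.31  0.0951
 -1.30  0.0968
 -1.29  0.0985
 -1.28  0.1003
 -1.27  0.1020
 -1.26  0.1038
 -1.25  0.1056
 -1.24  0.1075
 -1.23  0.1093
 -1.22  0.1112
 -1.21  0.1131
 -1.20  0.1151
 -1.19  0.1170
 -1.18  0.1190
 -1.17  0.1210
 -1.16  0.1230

T = 1;  σ√T = 0.3400
d₁ = [ln(150/250) + (0.029 + 0.34²/2)·1] / 0.3400 = [-0.5108 + 0.0868] / 0.3400 = -1.2471 → -1.25
N(d₁) = N(-1.25) = 0.1056
Δ_put = N(d₁) − 1 = 0.1056 − 1 = -0.8944

-0.8944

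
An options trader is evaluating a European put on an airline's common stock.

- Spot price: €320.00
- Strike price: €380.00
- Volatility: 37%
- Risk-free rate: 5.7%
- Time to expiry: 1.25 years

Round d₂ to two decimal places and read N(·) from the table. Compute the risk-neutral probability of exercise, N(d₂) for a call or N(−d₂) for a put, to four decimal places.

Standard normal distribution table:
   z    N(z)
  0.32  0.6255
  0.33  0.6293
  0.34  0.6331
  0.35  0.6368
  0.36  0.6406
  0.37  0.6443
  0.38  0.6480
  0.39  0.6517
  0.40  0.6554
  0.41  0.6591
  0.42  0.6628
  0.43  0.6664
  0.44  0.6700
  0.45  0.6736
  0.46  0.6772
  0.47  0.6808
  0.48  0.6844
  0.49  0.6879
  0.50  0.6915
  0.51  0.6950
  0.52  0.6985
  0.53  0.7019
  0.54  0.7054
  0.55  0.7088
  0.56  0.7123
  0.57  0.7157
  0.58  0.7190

0.6736

σ√T = 0.37 × 1.1180 = 0.4137
d₁ = [ln(320/380) + (0.057 + 0.37²/2)·1.25] / 0.4137 = [-0.1719 + 0.1568] / 0.4137 = -0.0364 ⇒ -0.04
d₂ = d₁ − σ√T = -0.0364 − 0.4137 = -0.4500 ⇒ -0.45
Pr(exercise) under Q = N(−d₂) = N(0.45) = 0.6736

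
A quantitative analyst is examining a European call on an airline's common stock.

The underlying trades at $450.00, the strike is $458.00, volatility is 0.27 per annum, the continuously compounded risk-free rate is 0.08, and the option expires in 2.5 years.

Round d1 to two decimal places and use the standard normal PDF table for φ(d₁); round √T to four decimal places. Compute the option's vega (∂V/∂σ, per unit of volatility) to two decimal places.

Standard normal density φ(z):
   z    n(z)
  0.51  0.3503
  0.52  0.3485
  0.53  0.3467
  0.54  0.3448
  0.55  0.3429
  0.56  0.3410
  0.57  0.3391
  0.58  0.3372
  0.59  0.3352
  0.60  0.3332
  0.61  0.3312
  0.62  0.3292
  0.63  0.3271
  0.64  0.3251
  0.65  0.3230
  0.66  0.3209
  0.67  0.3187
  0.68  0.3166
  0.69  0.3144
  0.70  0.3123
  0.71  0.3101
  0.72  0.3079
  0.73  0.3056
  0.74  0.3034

σ√T = 0.27 × 1.5811 = 0.4269
d₁ = [ln(450/458) + (0.08 + ½·0.27²)·2.5] / (σ√T) = (-0.0176 + 0.2911) / 0.4269 = 0.6407 ≈ 0.64
√T = √2.5 = 1.5811
φ(d₁) = φ(0.64) = 0.3251
vega = S·φ(d₁)·√T = 450·0.3251·1.5811 = 231.3070
(Call and put vega coincide under Black-Scholes.)

231.31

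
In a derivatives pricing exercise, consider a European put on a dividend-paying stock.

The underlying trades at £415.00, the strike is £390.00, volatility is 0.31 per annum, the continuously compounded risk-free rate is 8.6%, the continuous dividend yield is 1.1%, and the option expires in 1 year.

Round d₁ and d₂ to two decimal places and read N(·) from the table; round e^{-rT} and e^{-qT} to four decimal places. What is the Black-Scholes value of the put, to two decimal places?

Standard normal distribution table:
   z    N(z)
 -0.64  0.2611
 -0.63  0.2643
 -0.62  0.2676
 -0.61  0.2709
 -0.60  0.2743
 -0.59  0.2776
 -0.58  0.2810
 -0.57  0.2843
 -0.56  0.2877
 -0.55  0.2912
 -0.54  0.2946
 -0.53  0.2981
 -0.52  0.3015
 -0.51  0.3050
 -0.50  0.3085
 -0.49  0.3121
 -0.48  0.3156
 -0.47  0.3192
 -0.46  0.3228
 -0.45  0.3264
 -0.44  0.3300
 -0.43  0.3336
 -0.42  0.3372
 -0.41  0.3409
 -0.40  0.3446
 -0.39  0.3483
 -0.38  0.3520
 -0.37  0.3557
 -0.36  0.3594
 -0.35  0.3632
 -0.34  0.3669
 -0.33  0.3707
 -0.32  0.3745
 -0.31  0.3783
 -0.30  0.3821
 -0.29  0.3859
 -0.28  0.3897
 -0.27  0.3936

T = 1;  σ√T = 0.3100
d₁ = [ln(415/390) + (0.086 − 0.011 + 0.31²/2)·1] / 0.3100 = [0.0621 + 0.1230] / 0.3100 = 0.5974 ≈ 0.60
d₂ = d₁ − σ√T = 0.5974 − 0.3100 = 0.2874 ≈ 0.29
exp(−qT) = exp(−0.011·1) = 0.9891;  exp(−rT) = exp(−0.086·1) = 0.9176
N(−d₂) = N(-0.29) = 0.3859;  N(−d₁) = N(-0.60) = 0.2743
P = 390·0.9176·0.3859 − 415·0.9891·0.2743 = 138.0997 − 112.5937 = 25.5060

£25.51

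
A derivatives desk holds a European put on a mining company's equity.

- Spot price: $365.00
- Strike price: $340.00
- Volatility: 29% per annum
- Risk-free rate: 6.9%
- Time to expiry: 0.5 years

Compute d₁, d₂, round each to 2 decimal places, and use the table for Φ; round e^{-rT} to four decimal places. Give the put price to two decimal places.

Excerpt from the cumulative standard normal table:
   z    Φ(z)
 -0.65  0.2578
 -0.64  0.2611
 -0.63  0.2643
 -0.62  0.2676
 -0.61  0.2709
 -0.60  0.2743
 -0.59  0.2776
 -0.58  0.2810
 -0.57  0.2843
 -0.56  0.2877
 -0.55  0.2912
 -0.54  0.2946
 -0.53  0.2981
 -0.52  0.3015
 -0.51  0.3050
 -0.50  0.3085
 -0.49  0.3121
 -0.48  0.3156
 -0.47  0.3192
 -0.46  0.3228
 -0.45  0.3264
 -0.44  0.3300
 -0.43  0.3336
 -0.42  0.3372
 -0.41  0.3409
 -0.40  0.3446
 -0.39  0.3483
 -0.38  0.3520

$14.30

T = 0.5;  σ√T = 0.2051
d₁ = [ln(365/340) + (0.069 + 0.29²/2)·0.5] / 0.2051 = [0.0710 + 0.0555] / 0.2051 = 0.6168 → 0.62
d₂ = d₁ − σ√T = 0.6168 − 0.2051 = 0.4117 → 0.41
exp(−rT) = exp(−0.069·0.5) = 0.9661
N(−d₂) = N(-0.41) = 0.3409;  N(−d₁) = N(-0.62) = 0.2676
P = 340·0.9661·0.3409 − 365·0.2676 = 111.9768 − 97.6740 = 14.3028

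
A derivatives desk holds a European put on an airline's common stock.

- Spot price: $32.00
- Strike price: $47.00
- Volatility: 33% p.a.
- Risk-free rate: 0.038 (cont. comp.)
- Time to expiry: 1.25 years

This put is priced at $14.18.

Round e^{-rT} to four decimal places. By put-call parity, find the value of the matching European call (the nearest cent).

$1.36

exp(−rT) = exp(−0.038·1.25) = 0.9536
Put-call parity: C − P = S − K·e^(−rT) = 32 − 47·0.9536 = 32 − 44.8192 = -12.8192
C = P + (C − P) = 14.18 + (-12.8192) = 1.3608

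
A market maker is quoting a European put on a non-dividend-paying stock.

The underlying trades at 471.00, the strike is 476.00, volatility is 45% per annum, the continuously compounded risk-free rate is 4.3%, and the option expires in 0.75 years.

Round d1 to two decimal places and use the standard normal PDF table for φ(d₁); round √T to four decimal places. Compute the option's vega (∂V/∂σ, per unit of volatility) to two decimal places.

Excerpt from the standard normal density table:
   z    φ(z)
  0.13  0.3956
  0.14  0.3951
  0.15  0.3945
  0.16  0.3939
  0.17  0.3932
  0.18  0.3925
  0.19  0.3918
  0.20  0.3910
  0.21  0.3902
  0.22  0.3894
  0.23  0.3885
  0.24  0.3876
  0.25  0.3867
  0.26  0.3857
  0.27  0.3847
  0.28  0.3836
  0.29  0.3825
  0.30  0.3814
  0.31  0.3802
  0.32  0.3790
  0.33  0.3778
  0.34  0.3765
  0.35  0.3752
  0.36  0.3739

T = 0.75;  σ√T = 0.3897
d₁ = [ln(471/476) + (0.043 + ½·0.45²)·0.75] / (σ√T) = (-0.0106 + 0.1082) / 0.3897 = 0.2505 ≈ 0.25
√T = √0.75 = 0.8660
φ(d₁) = φ(0.25) = 0.3867
vega = S·φ(d₁)·√T = 471·0.3867·0.8660 = 157.7295

157.73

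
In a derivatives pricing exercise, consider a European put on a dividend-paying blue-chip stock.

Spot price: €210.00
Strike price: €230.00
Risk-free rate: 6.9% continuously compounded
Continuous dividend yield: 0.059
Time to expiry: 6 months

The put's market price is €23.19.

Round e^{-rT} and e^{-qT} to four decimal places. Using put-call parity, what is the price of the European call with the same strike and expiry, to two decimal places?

exp(−qT) = exp(−0.059·0.5) = 0.9709;  exp(−rT) = exp(−0.069·0.5) = 0.9661
Put-call parity: C − P = S·e^(−qT) − K·e^(−rT) = 210·0.9709 − 230·0.9661 = 203.8890 − 222.2030 = -18.3140
C = P + (C − P) = 23.19 + (-18.3140) = 4.8760

€4.88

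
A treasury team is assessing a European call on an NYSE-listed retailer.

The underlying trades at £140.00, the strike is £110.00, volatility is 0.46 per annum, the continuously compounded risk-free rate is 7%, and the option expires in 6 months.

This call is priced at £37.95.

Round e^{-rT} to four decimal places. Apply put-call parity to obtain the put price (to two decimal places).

£4.17

exp(−rT) = exp(−0.07·0.5) = 0.9656
Put-call parity: C − P = S − K·e^(−rT) = 140 − 110·0.9656 = 140 − 106.2160 = 33.7840
P = C − (C − P) = 37.95 − (33.7840) = 4.1660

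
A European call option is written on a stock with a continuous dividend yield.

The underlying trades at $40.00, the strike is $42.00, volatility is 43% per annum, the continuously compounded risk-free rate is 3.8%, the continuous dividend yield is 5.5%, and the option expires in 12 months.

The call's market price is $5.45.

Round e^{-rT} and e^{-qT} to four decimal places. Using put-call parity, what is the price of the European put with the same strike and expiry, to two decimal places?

e^(−qT) = e^(−0.055·1) = 0.9465;  e^(−rT) = e^(−0.038·1) = 0.9627
Put-call parity: C − P = S·e^(−qT) − K·e^(−rT) = 40·0.9465 − 42·0.9627 = 37.8600 − 40.4334 = -2.5734
P = C − (C − P) = 5.45 − (-2.5734) = 8.0234

$8.02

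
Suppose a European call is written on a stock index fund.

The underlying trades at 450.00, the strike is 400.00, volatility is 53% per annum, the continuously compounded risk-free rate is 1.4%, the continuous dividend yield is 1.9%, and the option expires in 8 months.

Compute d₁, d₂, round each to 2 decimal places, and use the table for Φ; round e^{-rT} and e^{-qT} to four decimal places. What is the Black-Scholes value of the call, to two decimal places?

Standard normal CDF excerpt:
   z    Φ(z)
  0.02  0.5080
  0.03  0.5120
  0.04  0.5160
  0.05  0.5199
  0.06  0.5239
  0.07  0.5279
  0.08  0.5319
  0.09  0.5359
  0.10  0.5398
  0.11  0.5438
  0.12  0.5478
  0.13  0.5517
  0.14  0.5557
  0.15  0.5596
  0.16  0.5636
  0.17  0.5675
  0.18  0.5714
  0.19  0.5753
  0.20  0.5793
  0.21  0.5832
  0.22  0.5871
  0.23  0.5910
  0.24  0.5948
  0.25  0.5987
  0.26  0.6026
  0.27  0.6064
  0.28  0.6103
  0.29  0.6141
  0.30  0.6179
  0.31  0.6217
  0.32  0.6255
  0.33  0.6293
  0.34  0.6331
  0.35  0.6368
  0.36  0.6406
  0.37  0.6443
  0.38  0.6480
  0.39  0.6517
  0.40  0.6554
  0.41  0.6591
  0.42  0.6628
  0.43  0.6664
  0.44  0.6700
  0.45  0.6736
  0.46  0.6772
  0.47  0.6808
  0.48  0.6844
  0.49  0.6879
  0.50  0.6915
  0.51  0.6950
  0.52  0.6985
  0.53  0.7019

98.07

σ√T = 0.53·√0.6667 = 0.4327
ln(S/K) + (r − q + σ²/2)T = ln(450/400) + (0.014 − 0.019 + 0.53²/2)·0.6667 = 0.1178 + 0.0903 = 0.2081
d₁ = 0.2081 / 0.4327 = 0.4808 which rounds to 0.48
d₂ = d₁ − σ√T = 0.4808 − 0.4327 = 0.0481 which rounds to 0.05
e^(−qT) = e^(−0.019·0.6667) = 0.9874;  e^(−rT) = e^(−0.014·0.6667) = 0.9907
C = 450·0.9874·N(0.48) − 400·0.9907·N(0.05) = 450·0.9874·0.6844 − 400·0.9907·0.5199 = 304.0995 − 206.0260 = 98.0735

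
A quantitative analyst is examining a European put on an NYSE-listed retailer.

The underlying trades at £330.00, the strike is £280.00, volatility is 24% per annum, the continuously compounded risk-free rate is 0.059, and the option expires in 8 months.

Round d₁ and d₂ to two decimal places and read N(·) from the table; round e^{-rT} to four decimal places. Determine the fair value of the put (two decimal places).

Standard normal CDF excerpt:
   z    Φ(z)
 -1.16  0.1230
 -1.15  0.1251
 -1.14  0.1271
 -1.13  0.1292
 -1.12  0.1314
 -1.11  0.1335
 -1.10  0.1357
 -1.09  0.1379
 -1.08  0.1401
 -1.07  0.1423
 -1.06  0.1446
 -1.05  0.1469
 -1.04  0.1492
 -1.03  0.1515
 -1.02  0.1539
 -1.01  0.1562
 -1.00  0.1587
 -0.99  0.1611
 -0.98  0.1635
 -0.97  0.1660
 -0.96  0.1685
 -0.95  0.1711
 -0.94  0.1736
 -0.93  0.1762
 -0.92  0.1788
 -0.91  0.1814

£4.79

σ√T = 0.24·√0.6667 = 0.1960
d₁ = [ln(330/280) + (0.059 + 0.24²/2)·0.6667] / 0.1960 = [0.1643 + 0.0585] / 0.1960 = 1.1372 → 1.14
d₂ = d₁ − σ√T = 1.1372 − 0.1960 = 0.9412 → 0.94
e^(−rT) = e^(−0.059·0.6667) = 0.9614
P = 280·0.9614·N(-0.94) − 330·N(-1.14) = 280·0.9614·0.1736 − 330·0.1271 = 46.7317 − 41.9430 = 4.7887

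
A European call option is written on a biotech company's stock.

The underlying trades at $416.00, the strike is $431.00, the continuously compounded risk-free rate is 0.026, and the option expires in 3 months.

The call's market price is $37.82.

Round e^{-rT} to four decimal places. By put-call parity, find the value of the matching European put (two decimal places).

$50.02

e^(−rT) = e^(−0.026·0.25) = 0.9935
Put-call parity: C − P = S − K·e^(−rT) = 416 − 431·0.9935 = 416 − 428.1985 = -12.1985
P = C − (C − P) = 37.82 − (-12.1985) = 50.0185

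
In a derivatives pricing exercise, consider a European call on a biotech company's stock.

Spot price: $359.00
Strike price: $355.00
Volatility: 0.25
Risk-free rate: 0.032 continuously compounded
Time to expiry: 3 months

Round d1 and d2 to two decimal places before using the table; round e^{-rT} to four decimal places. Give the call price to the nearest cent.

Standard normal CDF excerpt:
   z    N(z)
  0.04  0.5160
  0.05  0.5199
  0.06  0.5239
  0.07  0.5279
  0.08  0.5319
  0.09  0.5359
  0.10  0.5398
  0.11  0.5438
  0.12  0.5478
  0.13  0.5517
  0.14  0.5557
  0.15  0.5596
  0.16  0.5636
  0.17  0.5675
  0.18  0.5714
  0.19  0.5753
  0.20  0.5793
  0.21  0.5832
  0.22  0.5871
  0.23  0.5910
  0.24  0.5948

σ√T = 0.25·√0.25 = 0.1250
d₁ = [ln(359/355) + (0.032 + 0.25²/2)·0.25] / 0.1250 = [0.0112 + 0.0158] / 0.1250 = 0.2161 → 0.22
d₂ = d₁ − σ√T = 0.2161 − 0.1250 = 0.0911 → 0.09
e^(−rT) = e^(−0.032·0.25) = 0.9920
C = 359·N(0.22) − 355·0.9920·N(0.09) = 359·0.5871 − 355·0.9920·0.5359 = 210.7689 − 188.7225 = 22.0464

$22.05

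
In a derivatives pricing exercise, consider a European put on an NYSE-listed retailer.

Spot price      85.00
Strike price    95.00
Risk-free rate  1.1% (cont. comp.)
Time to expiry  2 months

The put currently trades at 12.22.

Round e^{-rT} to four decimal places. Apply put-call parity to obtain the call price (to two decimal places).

e^(−rT) = e^(−0.011·0.1667) = 0.9982
Put-call parity: C − P = S − K·e^(−rT) = 85 − 95·0.9982 = 85 − 94.8290 = -9.8290
C = P + (C − P) = 12.22 + (-9.8290) = 2.3910

2.39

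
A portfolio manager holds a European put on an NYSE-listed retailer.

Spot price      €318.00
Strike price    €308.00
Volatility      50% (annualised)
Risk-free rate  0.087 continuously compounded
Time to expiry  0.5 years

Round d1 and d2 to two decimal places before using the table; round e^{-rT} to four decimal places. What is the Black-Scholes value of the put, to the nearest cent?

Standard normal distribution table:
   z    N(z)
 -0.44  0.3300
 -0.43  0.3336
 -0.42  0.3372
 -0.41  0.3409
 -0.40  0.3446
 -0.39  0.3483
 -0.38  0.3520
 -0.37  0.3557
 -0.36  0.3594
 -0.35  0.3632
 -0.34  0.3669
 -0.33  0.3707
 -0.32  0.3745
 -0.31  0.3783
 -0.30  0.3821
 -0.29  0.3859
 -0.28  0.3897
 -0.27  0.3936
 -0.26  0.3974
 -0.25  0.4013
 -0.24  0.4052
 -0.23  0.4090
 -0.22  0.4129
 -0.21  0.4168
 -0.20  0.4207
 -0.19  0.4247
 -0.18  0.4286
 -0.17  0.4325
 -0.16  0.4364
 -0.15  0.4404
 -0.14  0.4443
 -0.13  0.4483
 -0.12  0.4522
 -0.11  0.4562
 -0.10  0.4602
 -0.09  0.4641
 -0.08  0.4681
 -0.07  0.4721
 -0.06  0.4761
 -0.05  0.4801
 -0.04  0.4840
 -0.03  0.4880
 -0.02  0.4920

€31.96

σ√T = 0.5·√0.5 = 0.3536
d₁ = [ln(318/308) + (0.087 + ½·0.5²)·0.5] / (σ√T) = (0.0320 + 0.1060) / 0.3536 = 0.3902 which rounds to 0.39
d₂ = 0.3902 − 0.3536 = 0.0366 which rounds to 0.04
exp(−rT) = exp(−0.087·0.5) = 0.9574
P = 308·0.9574·N(-0.04) − 318·N(-0.39) = 308·0.9574·0.4840 − 318·0.3483 = 142.7215 − 110.7594 = 31.9621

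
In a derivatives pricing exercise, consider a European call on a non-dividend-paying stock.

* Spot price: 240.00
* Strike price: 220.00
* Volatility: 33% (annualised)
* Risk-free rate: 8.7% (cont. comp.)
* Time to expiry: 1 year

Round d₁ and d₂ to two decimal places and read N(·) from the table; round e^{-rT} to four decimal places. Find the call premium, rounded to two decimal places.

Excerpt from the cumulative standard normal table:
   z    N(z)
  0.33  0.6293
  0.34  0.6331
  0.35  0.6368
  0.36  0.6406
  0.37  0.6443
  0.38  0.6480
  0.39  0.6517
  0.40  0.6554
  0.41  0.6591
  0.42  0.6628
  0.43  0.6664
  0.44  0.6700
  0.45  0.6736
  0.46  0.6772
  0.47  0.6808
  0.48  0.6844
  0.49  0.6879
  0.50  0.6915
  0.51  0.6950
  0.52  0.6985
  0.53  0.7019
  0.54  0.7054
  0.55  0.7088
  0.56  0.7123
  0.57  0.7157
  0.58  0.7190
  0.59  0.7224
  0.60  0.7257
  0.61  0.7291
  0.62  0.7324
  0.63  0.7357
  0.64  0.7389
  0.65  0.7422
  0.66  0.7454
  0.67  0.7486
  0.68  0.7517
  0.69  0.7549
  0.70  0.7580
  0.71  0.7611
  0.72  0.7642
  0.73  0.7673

T = 1;  σ√T = 0.3300
d₁ = [ln(240/220) + (0.087 + 0.33²/2)·1] / 0.3300 = [0.0870 + 0.1414] / 0.3300 = 0.6923 ≈ 0.69
d₂ = d₁ − σ√T = 0.6923 − 0.3300 = 0.3623 ≈ 0.36
exp(−rT) = exp(−0.087·1) = 0.9167
C = 240·N(0.69) − 220·0.9167·N(0.36) = 240·0.7549 − 220·0.9167·0.6406 = 181.1760 − 129.1924 = 51.9836

51.98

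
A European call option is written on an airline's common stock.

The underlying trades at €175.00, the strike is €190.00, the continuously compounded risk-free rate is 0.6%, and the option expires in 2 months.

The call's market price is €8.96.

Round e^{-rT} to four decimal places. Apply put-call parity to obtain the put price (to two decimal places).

e^(−rT) = e^(−0.006·0.1667) = 0.9990
Put-call parity: C − P = S − K·e^(−rT) = 175 − 190·0.9990 = 175 − 189.8100 = -14.8100
P = C − (C − P) = 8.96 − (-14.8100) = 23.7700

€23.77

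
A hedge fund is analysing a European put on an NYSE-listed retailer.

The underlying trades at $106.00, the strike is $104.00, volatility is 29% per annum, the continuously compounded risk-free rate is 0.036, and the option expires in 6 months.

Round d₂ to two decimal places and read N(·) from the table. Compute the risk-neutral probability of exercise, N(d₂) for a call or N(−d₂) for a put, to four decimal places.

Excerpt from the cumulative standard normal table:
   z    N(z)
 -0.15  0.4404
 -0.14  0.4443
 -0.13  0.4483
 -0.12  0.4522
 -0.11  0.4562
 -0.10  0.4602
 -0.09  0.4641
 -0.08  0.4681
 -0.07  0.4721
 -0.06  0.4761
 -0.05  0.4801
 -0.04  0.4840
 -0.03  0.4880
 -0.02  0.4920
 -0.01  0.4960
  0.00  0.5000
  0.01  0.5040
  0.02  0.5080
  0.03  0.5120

0.4681

T = 0.5;  σ√T = 0.2051
d₁ = [ln(106/104) + (0.036 + 0.29²/2)·0.5] / 0.2051 = [0.0190 + 0.0390] / 0.2051 = 0.2832 ⇒ 0.28
d₂ = d₁ − σ√T = 0.2832 − 0.2051 = 0.0781 ⇒ 0.08
Risk-neutral Pr[S_T < K] = N(−d₂) = N(-0.08) = 0.4681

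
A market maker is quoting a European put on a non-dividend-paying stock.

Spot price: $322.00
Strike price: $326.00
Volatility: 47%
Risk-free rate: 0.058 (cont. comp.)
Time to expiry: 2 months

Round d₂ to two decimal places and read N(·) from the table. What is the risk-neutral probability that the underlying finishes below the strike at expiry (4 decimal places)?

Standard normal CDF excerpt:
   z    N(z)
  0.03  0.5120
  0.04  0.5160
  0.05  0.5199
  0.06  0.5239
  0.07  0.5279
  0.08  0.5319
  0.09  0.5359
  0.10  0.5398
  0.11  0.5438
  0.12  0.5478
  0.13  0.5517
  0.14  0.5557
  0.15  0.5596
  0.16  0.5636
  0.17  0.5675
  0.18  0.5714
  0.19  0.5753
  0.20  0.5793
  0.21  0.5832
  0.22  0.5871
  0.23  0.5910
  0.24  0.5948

0.5438

T = 0.1667;  σ√T = 0.1919
ln(S/K) + (r + σ²/2)T = ln(322/326) + (0.058 + 0.47²/2)·0.1667 = -0.0123 + 0.0281 = 0.0157
d₁ = 0.0157 / 0.1919 = 0.0820 ≈ 0.08
d₂ = d₁ − σ√T = 0.0820 − 0.1919 = -0.1099 ≈ -0.11
Risk-neutral Pr[S_T < K] = N(−d₂) = N(0.11) = 0.5438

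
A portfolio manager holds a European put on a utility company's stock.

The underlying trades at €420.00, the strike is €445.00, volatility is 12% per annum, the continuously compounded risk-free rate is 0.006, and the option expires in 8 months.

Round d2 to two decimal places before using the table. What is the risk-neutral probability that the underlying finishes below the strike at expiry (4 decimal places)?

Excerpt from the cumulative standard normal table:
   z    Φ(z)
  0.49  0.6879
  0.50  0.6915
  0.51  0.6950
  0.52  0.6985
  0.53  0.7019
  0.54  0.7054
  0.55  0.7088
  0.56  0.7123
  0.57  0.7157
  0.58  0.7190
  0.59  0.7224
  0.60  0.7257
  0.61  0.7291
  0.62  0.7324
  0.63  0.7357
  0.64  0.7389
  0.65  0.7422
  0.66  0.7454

T = 0.6667;  σ√T = 0.0980
d₁ = [ln(420/445) + (0.006 + 0.12²/2)·0.6667] / 0.0980 = [-0.0578 + 0.0088] / 0.0980 = -0.5003 ⇒ -0.50
d₂ = d₁ − σ√T = -0.5003 − 0.0980 = -0.5983 ⇒ -0.60
Pr(exercise) under Q = N(−d₂) = N(0.60) = 0.7257

0.7257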